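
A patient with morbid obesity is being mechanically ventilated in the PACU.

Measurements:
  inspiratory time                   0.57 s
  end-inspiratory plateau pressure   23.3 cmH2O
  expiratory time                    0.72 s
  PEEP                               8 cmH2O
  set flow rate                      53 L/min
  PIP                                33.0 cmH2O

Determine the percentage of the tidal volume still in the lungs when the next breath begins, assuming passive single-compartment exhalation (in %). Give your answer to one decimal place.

13.6

Flow: 53 L/min ÷ 60 = 0.8833 L/s.
Vt = flow × Ti = 0.8833 L/s × 0.57 s × 1000 mL/L = 503.48 mL.
R = (PIP − Pplat)/V̇ = (33.0 − 23.3) / 0.8833 = 9.7/0.8833 = 10.982 cmH2O·s/L.
C = Vt/(Pplat − PEEP) = 503.48 / (23.3 − 8) = 503.48/15.3 = 32.907 mL/cmH2O.
τ = R × C = 10.982 × 0.03291 L/cmH2O = 0.3614 s.
Fraction remaining at end-expiration = e^(−Te/τ) = e^(−0.72/0.3614) = 0.1364 → 13.64%.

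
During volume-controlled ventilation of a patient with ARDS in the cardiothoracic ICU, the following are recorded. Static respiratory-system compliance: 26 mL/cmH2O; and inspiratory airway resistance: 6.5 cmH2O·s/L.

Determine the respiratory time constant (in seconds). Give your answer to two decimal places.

τ = R × C = 6.5 × 26 mL/cmH2O = 6.5 × 0.026 L/cmH2O = 0.169 s.

0.17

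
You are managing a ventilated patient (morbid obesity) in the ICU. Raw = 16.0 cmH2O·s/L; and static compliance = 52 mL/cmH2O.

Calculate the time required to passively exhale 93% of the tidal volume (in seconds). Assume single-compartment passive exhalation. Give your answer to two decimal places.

2.21

τ = R × C = 16.0 × 52 mL/cmH2O = 16.0 × 0.052 L/cmH2O = 0.832 s.
Exhaled fraction f = 1 − e^(−t/τ) → t = −τ·ln(1 − f) = −0.832·ln(0.07) = 2.213 s.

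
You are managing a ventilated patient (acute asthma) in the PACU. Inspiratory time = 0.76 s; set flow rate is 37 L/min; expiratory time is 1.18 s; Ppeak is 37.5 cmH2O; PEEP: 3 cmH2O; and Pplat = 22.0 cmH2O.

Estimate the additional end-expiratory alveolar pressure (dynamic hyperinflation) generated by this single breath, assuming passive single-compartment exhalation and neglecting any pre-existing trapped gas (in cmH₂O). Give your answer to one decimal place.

2.8

Flow: 37 L/min ÷ 60 = 0.6167 L/s.
Vt = flow × Ti = 0.6167 L/s × 0.76 s × 1000 mL/L = 468.69 mL.
R = (PIP − Pplat)/V̇ = (37.5 − 22.0) / 0.6167 = 15.5/0.6167 = 25.134 cmH2O·s/L.
C = Vt/(Pplat − PEEP) = 468.69 / (22.0 − 3) = 468.69/19.0 = 24.668 mL/cmH2O.
τ = R × C = 25.134 × 0.02467 L/cmH2O = 0.6201 s.
Fraction remaining = e^(−Te/τ) = e^(−1.18/0.6201) = 0.1491; trapped volume = 468.69 × 0.1491 = 69.882 mL.
Additional alveolar pressure from trapping ≈ V_trapped / C = 69.882 / 24.668 = 2.833 cmH2O.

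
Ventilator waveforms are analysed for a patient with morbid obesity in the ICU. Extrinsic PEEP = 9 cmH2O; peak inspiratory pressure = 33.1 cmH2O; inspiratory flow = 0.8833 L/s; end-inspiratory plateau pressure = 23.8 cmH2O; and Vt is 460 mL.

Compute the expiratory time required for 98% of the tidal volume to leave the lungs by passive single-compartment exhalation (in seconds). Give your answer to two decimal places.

1.28

R = (PIP − Pplat)/V̇ = (33.1 − 23.8) / 0.8833 = 9.3/0.8833 = 10.529 cmH2O·s/L.
C = Vt/(Pplat − PEEP) = 460.0 / (23.8 − 9) = 460.0/14.8 = 31.081 mL/cmH2O.
τ = R × C = 10.529 × 0.03108 L/cmH2O = 0.3272 s.
t = −τ·ln(1 − 0.98) = −0.3272·ln(0.02) = 1.28 s.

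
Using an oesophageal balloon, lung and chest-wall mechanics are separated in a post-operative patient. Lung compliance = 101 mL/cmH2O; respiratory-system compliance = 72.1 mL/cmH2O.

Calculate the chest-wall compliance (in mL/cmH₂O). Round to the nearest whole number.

252

1/Ccw = 1/Crs − 1/CL.
1/Ccw = 1/72.1 − 1/101 = 0.003969.
Ccw = 251.95 mL/cmH2O.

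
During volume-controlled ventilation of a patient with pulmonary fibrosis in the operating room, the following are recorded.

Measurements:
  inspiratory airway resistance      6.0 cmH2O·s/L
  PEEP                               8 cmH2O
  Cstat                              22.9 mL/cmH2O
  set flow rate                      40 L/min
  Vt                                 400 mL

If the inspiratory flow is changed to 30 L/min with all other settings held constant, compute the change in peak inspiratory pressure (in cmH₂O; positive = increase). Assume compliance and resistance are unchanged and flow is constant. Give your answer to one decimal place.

Flow: 40 L/min ÷ 60 = 0.6667 L/s.
New flow: 30 L/min ÷ 60 = 0.5 L/s.
PIP = Vt/C + R·V̇ + PEEP (constant-flow equation of motion).
Only the resistive term changes: ΔPIP = R × ΔV̇ = 6.0 × (0.5 − 0.6667) = 6.0 × -0.1667 = -1.0 cmH2O.

-1.0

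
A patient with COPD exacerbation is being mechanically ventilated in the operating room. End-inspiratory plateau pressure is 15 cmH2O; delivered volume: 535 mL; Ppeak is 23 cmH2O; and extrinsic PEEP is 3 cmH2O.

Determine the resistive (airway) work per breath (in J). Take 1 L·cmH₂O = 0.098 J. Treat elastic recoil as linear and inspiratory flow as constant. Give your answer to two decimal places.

0.42

With constant inspiratory flow the resistive pressure is constant at PIP − Pplat = 23 − 15 = 8.0 cmH2O, so resistive work = 8.0 × 0.535 = 4.28 L·cmH2O.
× 0.098 J/(L·cmH2O) → 0.4194 J.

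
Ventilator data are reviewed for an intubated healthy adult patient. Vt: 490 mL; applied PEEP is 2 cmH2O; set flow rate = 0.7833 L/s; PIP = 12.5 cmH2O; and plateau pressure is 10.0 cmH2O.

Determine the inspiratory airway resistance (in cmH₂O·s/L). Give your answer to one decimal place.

Raw = (PIP − Pplat) / flow = (12.5 − 10.0) / 0.7833 = 2.5 / 0.7833 = 3.192 cmH2O·s/L.

3.2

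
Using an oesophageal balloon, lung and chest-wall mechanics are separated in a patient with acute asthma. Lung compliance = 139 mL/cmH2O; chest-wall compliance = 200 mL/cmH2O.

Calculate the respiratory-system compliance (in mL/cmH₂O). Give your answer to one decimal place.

Lung and chest wall are elastances in series: 1/Crs = 1/CL + 1/Ccw.
1/Crs = 1/139 + 1/200 = 0.01219.
Crs = 82.034 mL/cmH2O.

82.0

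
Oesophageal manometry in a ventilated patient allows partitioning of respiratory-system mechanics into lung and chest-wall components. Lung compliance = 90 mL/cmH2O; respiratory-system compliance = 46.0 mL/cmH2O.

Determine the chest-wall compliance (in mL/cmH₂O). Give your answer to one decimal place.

1/Ccw = 1/Crs − 1/CL.
1/Ccw = 1/46.0 − 1/90 = 0.01063.
Ccw = 94.073 mL/cmH2O.

94.1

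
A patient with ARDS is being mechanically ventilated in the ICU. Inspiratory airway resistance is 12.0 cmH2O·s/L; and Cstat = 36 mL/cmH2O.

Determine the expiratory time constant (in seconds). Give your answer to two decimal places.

0.43

τ = R × C = 12.0 × 36 mL/cmH2O = 12.0 × 0.036 L/cmH2O = 0.432 s.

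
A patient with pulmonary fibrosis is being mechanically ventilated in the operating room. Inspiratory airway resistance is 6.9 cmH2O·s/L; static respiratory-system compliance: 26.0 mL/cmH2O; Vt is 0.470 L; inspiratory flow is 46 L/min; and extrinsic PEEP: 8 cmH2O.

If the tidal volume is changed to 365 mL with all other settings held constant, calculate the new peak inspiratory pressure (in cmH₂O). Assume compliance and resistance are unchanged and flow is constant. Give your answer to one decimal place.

27.3

Flow: 46 L/min ÷ 60 = 0.7667 L/s.
PIP = Vt/C + R·V̇ + PEEP (constant-flow equation of motion).
Only the elastic term changes: ΔPIP = ΔVt / C = (365 − 470) / 26.0 = -4.038 cmH2O.
Original PIP = 470/26.0 + 6.9×0.7667 + 8 = 31.367 cmH2O; new PIP = 31.367 + (-4.038) = 27.329 cmH2O.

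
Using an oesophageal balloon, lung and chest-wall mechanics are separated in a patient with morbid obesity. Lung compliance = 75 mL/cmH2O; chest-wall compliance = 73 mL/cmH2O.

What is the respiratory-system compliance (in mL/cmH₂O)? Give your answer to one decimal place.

37.0

Lung and chest wall are elastances in series: 1/Crs = 1/CL + 1/Ccw.
1/Crs = 1/75 + 1/73 = 0.02703.
Crs = 36.996 mL/cmH2O.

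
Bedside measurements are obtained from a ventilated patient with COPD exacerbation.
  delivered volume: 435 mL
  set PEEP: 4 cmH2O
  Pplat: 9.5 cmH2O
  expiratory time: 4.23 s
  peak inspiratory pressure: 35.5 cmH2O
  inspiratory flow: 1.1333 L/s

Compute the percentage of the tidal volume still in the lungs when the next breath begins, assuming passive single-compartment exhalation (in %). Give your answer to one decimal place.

R = (PIP − Pplat)/V̇ = (35.5 − 9.5) / 1.1333 = 26.0/1.1333 = 22.942 cmH2O·s/L.
C = Vt/(Pplat − PEEP) = 435.0 / (9.5 − 4) = 435.0/5.5 = 79.091 mL/cmH2O.
τ = R × C = 22.942 × 0.07909 L/cmH2O = 1.814 s.
Fraction remaining at end-expiration = e^(−Te/τ) = e^(−4.23/1.814) = 0.09711 → 9.711%.

9.7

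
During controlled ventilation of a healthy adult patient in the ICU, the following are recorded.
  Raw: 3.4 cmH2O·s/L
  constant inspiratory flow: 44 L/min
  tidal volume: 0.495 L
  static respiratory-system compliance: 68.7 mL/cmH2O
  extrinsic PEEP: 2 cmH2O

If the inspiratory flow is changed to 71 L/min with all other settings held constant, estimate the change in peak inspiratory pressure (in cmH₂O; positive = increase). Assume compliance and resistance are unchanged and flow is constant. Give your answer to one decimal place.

Flow: 44 L/min ÷ 60 = 0.7333 L/s.
New flow: 71 L/min ÷ 60 = 1.1833 L/s.
PIP = Vt/C + R·V̇ + PEEP (constant-flow equation of motion).
Only the resistive term changes: ΔPIP = R × ΔV̇ = 3.4 × (1.1833 − 0.7333) = 3.4 × 0.45 = 1.53 cmH2O.

1.5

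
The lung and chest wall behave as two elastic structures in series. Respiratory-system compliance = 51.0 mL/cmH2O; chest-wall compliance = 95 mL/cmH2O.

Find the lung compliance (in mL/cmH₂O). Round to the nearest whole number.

110

1/CL = 1/Crs − 1/Ccw.
1/CL = 1/51.0 − 1/95 = 0.009082.
CL = 110.11 mL/cmH2O.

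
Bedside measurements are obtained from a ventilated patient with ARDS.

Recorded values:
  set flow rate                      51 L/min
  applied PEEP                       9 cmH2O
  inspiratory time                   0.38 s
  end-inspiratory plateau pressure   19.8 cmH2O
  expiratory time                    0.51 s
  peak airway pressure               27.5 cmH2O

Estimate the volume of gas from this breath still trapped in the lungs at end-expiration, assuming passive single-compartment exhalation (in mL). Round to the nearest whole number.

Flow: 51 L/min ÷ 60 = 0.85 L/s.
Vt = flow × Ti = 0.85 L/s × 0.38 s × 1000 mL/L = 323.0 mL.
R = (PIP − Pplat)/V̇ = (27.5 − 19.8) / 0.85 = 7.7/0.85 = 9.059 cmH2O·s/L.
C = Vt/(Pplat − PEEP) = 323.0 / (19.8 − 9) = 323.0/10.8 = 29.907 mL/cmH2O.
τ = R × C = 9.059 × 0.02991 L/cmH2O = 0.271 s.
Fraction remaining = e^(−Te/τ) = e^(−0.51/0.271) = 0.1523.
Trapped volume = 323.0 × 0.1523 = 49.193 mL.

49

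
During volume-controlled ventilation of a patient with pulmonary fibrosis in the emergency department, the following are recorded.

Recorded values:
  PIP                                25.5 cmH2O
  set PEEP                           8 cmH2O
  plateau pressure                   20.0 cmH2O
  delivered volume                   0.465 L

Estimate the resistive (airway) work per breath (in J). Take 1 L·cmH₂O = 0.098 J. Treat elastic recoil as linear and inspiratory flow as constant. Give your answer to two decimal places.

With constant inspiratory flow the resistive pressure is constant at PIP − Pplat = 25.5 − 20.0 = 5.5 cmH2O, so resistive work = 5.5 × 0.465 = 2.558 L·cmH2O.
× 0.098 J/(L·cmH2O) → 0.2507 J.

0.25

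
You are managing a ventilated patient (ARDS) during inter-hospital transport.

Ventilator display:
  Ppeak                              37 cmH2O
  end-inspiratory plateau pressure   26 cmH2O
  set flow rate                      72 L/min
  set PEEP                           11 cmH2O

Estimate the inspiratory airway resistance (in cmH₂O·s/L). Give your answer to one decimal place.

Flow: 72 L/min ÷ 60 = 1.2 L/s.
Raw = (PIP − Pplat) / flow = (37 − 26) / 1.2 = 11.0 / 1.2 = 9.167 cmH2O·s/L.

9.2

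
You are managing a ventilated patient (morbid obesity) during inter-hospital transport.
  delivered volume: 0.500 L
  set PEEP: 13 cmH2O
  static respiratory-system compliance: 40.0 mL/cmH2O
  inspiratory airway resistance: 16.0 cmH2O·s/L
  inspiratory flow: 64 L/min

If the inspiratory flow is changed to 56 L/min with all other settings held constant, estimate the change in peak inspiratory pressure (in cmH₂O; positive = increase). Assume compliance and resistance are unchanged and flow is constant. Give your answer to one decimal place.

Flow: 64 L/min ÷ 60 = 1.0667 L/s.
New flow: 56 L/min ÷ 60 = 0.9333 L/s.
PIP = Vt/C + R·V̇ + PEEP (constant-flow equation of motion).
Only the resistive term changes: ΔPIP = R × ΔV̇ = 16.0 × (0.9333 − 1.0667) = 16.0 × -0.1334 = -2.134 cmH2O.

-2.1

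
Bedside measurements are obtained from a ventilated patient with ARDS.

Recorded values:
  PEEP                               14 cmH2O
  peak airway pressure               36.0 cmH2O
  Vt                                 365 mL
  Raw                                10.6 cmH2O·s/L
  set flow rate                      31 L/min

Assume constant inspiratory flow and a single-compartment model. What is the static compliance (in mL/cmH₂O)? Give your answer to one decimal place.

22.1

Flow: 31 L/min ÷ 60 = 0.5167 L/s.
Equation of motion (constant flow): PIP = Vt/C + R·V̇ + PEEP.
Vt/C = PIP − R·V̇ − PEEP = 36.0 − 10.6×0.5167 − 14 = 36.0 − 5.477 − 14 = 16.523 cmH2O.
C = Vt / 16.523 = 365 / 16.523 = 22.09 mL/cmH2O.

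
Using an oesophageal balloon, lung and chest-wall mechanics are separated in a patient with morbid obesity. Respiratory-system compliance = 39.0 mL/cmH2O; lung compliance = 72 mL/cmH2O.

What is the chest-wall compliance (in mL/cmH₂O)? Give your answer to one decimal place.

1/Ccw = 1/Crs − 1/CL.
1/Ccw = 1/39.0 − 1/72 = 0.01175.
Ccw = 85.106 mL/cmH2O.

85.1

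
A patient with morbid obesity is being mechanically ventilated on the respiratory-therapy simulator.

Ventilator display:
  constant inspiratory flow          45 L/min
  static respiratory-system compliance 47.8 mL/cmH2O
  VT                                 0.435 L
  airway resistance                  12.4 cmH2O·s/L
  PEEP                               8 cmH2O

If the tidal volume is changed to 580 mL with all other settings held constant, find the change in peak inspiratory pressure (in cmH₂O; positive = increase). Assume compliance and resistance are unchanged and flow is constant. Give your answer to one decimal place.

3.0

PIP = Vt/C + R·V̇ + PEEP (constant-flow equation of motion).
Only the elastic term changes: ΔPIP = ΔVt / C = (580 − 435) / 47.8 = 3.033 cmH2O.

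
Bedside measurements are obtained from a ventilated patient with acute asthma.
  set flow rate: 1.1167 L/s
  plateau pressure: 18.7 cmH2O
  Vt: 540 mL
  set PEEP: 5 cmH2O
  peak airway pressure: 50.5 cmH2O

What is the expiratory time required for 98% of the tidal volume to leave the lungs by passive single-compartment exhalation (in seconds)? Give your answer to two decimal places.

R = (PIP − Pplat)/V̇ = (50.5 − 18.7) / 1.1167 = 31.8/1.1167 = 28.477 cmH2O·s/L.
C = Vt/(Pplat − PEEP) = 540.0 / (18.7 − 5) = 540.0/13.7 = 39.416 mL/cmH2O.
τ = R × C = 28.477 × 0.03942 L/cmH2O = 1.123 s.
t = −τ·ln(1 − 0.98) = −1.123·ln(0.02) = 4.393 s.

4.39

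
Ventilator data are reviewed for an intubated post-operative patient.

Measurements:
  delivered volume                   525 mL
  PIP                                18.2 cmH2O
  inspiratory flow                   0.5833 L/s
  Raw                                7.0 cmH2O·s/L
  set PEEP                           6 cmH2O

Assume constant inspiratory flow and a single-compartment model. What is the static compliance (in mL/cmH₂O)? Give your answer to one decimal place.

64.7

Equation of motion (constant flow): PIP = Vt/C + R·V̇ + PEEP.
Vt/C = PIP − R·V̇ − PEEP = 18.2 − 7.0×0.5833 − 6 = 18.2 − 4.083 − 6 = 8.117 cmH2O.
C = Vt / 8.117 = 525 / 8.117 = 64.679 mL/cmH2O.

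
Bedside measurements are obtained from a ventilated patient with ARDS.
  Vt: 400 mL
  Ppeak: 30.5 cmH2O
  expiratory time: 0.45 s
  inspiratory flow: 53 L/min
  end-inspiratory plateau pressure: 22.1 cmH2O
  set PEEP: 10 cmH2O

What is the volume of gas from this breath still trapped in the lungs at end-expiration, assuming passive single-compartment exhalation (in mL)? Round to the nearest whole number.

Flow: 53 L/min ÷ 60 = 0.8833 L/s.
R = (PIP − Pplat)/V̇ = (30.5 − 22.1) / 0.8833 = 8.4/0.8833 = 9.51 cmH2O·s/L.
C = Vt/(Pplat − PEEP) = 400.0 / (22.1 − 10) = 400.0/12.1 = 33.058 mL/cmH2O.
τ = R × C = 9.51 × 0.03306 L/cmH2O = 0.3144 s.
Fraction remaining = e^(−Te/τ) = e^(−0.45/0.3144) = 0.239.
Trapped volume = 400.0 × 0.239 = 95.6 mL.

96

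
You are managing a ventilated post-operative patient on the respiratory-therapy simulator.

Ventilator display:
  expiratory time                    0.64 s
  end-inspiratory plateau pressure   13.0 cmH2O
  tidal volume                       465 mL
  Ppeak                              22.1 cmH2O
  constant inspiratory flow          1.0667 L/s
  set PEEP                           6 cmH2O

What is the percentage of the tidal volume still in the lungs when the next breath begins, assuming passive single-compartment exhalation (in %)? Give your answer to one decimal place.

R = (PIP − Pplat)/V̇ = (22.1 − 13.0) / 1.0667 = 9.1/1.0667 = 8.531 cmH2O·s/L.
C = Vt/(Pplat − PEEP) = 465.0 / (13.0 − 6) = 465.0/7.0 = 66.429 mL/cmH2O.
τ = R × C = 8.531 × 0.06643 L/cmH2O = 0.5667 s.
Fraction remaining at end-expiration = e^(−Te/τ) = e^(−0.64/0.5667) = 0.3232 → 32.32%.

32.3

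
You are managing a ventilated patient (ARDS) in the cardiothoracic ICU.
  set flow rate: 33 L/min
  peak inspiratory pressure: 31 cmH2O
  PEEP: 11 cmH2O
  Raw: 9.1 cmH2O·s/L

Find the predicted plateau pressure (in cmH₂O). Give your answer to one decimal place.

26.0

Flow: 33 L/min ÷ 60 = 0.55 L/s.
Pplat = PIP − Raw × flow = 31 − 9.1 × 0.55 = 31 − 5.005 = 25.995 cmH2O.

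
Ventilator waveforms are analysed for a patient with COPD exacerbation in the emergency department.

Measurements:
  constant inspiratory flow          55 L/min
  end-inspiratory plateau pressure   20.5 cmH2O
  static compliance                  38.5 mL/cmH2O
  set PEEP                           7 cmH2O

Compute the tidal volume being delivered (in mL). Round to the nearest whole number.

520

Vt = Cstat × (Pplat − PEEP) = 38.5 × (20.5 − 7) = 38.5 × 13.5 = 519.75 mL.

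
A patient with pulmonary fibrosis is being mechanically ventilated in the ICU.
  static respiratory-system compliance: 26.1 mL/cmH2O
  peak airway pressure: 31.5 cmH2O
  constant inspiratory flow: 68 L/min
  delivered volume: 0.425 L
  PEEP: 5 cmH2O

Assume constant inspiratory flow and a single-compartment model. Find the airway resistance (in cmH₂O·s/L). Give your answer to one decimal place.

9.0

Flow: 68 L/min ÷ 60 = 1.1333 L/s.
Equation of motion (constant flow): PIP = Vt/C + R·V̇ + PEEP.
R·V̇ = PIP − Vt/C − PEEP = 31.5 − 425/26.1 − 5 = 31.5 − 16.284 − 5 = 10.216 cmH2O.
R = 10.216 / 1.1333 = 9.014 cmH2O·s/L.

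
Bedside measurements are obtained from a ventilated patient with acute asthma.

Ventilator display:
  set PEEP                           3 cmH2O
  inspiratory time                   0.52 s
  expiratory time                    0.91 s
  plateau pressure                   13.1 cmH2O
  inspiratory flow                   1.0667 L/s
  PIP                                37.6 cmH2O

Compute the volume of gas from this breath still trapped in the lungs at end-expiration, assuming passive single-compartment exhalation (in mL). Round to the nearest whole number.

270

Vt = flow × Ti = 1.0667 L/s × 0.52 s × 1000 mL/L = 554.68 mL.
R = (PIP − Pplat)/V̇ = (37.6 − 13.1) / 1.0667 = 24.5/1.0667 = 22.968 cmH2O·s/L.
C = Vt/(Pplat − PEEP) = 554.68 / (13.1 − 3) = 554.68/10.1 = 54.919 mL/cmH2O.
τ = R × C = 22.968 × 0.05492 L/cmH2O = 1.261 s.
Fraction remaining = e^(−Te/τ) = e^(−0.91/1.261) = 0.486.
Trapped volume = 554.68 × 0.486 = 269.57 mL.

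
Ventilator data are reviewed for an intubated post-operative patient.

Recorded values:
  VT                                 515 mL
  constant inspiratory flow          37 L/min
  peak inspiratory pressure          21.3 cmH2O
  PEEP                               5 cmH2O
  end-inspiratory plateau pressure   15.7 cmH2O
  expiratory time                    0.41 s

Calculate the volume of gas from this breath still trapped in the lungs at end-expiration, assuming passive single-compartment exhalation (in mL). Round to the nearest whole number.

Flow: 37 L/min ÷ 60 = 0.6167 L/s.
R = (PIP − Pplat)/V̇ = (21.3 − 15.7) / 0.6167 = 5.6/0.6167 = 9.081 cmH2O·s/L.
C = Vt/(Pplat − PEEP) = 515.0 / (15.7 − 5) = 515.0/10.7 = 48.131 mL/cmH2O.
τ = R × C = 9.081 × 0.04813 L/cmH2O = 0.4371 s.
Fraction remaining = e^(−Te/τ) = e^(−0.41/0.4371) = 0.3914.
Trapped volume = 515.0 × 0.3914 = 201.57 mL.

202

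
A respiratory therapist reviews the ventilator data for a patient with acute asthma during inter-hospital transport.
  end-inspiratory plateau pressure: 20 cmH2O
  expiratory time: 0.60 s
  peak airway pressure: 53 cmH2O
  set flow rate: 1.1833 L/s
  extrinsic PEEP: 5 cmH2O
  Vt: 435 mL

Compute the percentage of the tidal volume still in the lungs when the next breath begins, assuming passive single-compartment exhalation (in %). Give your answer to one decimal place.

R = (PIP − Pplat)/V̇ = (53 − 20) / 1.1833 = 33.0/1.1833 = 27.888 cmH2O·s/L.
C = Vt/(Pplat − PEEP) = 435.0 / (20 − 5) = 435.0/15.0 = 29.0 mL/cmH2O.
τ = R × C = 27.888 × 0.029 L/cmH2O = 0.8088 s.
Fraction remaining at end-expiration = e^(−Te/τ) = e^(−0.60/0.8088) = 0.4762 → 47.62%.

47.6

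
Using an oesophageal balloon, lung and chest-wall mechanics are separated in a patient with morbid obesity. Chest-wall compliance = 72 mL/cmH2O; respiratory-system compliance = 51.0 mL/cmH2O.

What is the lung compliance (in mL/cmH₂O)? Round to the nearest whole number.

1/CL = 1/Crs − 1/Ccw.
1/CL = 1/51.0 − 1/72 = 0.005719.
CL = 174.86 mL/cmH2O.

175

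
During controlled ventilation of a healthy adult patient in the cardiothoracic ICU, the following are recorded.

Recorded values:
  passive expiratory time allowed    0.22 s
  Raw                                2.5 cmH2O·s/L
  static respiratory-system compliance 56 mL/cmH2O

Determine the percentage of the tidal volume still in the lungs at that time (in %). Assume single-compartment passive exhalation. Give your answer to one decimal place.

20.8

τ = R × C = 2.5 × 56 mL/cmH2O = 2.5 × 0.056 L/cmH2O = 0.14 s.
Passive exhalation: V(t)/V₀ = e^(−t/τ) = e^(−0.22/0.14) = 0.2077.
Fraction remaining = 0.2077 → 20.77%.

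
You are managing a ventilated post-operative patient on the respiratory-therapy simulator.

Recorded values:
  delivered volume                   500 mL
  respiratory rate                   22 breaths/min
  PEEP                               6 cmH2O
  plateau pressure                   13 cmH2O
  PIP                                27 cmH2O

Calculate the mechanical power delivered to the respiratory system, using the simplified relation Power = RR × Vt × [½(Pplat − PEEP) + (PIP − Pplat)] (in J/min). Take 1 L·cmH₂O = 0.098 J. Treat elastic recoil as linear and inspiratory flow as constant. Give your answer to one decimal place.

Per-breath work = Vt × [½(Pplat−PEEP) + (PIP−Pplat)] = 0.500 × [0.5×7.0 + 14.0] = 0.500 × 17.5 = 8.75 L·cmH2O.
Power = 22 × 8.75 = 192.5 L·cmH2O/min.
× 0.098 J/(L·cmH2O) → 18.865 J/min.

18.9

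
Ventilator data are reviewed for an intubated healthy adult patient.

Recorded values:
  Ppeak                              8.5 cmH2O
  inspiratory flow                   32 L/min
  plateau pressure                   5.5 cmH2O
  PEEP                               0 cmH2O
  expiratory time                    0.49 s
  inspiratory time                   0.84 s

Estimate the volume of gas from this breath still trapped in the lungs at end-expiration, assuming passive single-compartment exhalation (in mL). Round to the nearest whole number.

Flow: 32 L/min ÷ 60 = 0.5333 L/s.
Vt = flow × Ti = 0.5333 L/s × 0.84 s × 1000 mL/L = 447.97 mL.
R = (PIP − Pplat)/V̇ = (8.5 − 5.5) / 0.5333 = 3.0/0.5333 = 5.625 cmH2O·s/L.
C = Vt/(Pplat − PEEP) = 447.97 / (5.5 − 0) = 447.97/5.5 = 81.449 mL/cmH2O.
τ = R × C = 5.625 × 0.08145 L/cmH2O = 0.4582 s.
Fraction remaining = e^(−Te/τ) = e^(−0.49/0.4582) = 0.3432.
Trapped volume = 447.97 × 0.3432 = 153.74 mL.

154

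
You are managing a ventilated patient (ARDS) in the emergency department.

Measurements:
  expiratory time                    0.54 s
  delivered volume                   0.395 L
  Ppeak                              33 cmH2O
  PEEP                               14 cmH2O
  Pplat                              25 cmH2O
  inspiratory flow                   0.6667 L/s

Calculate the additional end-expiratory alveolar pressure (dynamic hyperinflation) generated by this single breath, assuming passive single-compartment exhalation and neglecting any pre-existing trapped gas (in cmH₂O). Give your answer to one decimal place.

R = (PIP − Pplat)/V̇ = (33 − 25) / 0.6667 = 8.0/0.6667 = 11.999 cmH2O·s/L.
C = Vt/(Pplat − PEEP) = 395.0 / (25 − 14) = 395.0/11.0 = 35.909 mL/cmH2O.
τ = R × C = 11.999 × 0.03591 L/cmH2O = 0.4309 s.
Fraction remaining = e^(−Te/τ) = e^(−0.54/0.4309) = 0.2856; trapped volume = 395.0 × 0.2856 = 112.81 mL.
Additional alveolar pressure from trapping ≈ V_trapped / C = 112.81 / 35.909 = 3.142 cmH2O.

3.1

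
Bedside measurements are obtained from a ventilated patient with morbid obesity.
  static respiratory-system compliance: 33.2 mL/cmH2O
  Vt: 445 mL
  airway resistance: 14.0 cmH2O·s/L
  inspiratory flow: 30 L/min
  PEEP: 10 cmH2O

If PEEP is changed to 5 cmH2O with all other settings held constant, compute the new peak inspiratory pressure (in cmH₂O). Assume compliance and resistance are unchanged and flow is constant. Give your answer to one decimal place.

Flow: 30 L/min ÷ 60 = 0.5 L/s.
PIP = Vt/C + R·V̇ + PEEP (constant-flow equation of motion).
Only the baseline term changes: ΔPIP = ΔPEEP = 5 − 10 = -5.0 cmH2O.
Original PIP = 445/33.2 + 14.0×0.5 + 10 = 30.404 cmH2O; new PIP = 30.404 + (-5.0) = 25.404 cmH2O.

25.4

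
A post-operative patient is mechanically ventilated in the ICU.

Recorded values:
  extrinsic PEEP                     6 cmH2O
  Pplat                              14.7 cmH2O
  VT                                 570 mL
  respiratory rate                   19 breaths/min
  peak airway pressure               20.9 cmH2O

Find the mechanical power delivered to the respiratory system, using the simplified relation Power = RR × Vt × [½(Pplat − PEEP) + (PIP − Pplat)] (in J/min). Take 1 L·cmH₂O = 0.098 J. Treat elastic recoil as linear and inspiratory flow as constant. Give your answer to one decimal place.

Per-breath work = Vt × [½(Pplat−PEEP) + (PIP−Pplat)] = 0.570 × [0.5×8.7 + 6.2] = 0.570 × 10.55 = 6.014 L·cmH2O.
Power = 19 × 6.014 = 114.27 L·cmH2O/min.
× 0.098 J/(L·cmH2O) → 11.198 J/min.

11.2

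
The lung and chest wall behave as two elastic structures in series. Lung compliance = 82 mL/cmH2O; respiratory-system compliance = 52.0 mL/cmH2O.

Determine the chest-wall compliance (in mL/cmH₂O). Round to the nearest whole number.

142

1/Ccw = 1/Crs − 1/CL.
1/Ccw = 1/52.0 − 1/82 = 0.007036.
Ccw = 142.13 mL/cmH2O.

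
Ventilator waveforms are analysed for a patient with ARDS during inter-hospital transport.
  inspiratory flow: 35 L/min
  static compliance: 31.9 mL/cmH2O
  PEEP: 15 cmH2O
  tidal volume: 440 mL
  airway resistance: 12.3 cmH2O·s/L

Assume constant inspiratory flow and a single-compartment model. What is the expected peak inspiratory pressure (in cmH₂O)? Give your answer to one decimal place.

36.0

Flow: 35 L/min ÷ 60 = 0.5833 L/s.
Equation of motion (constant flow): PIP = Vt/C + R·V̇ + PEEP.
PIP = 440/31.9 + 12.3×0.5833 + 15 = 13.793 + 7.175 + 15 = 35.968 cmH2O.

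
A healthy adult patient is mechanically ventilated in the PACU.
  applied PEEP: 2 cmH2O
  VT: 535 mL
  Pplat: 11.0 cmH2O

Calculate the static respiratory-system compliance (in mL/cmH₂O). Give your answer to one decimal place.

59.4

Cstat = Vt / (Pplat − PEEP) = 535 / (11.0 − 2) = 535 / 9.0 = 59.444 mL/cmH2O.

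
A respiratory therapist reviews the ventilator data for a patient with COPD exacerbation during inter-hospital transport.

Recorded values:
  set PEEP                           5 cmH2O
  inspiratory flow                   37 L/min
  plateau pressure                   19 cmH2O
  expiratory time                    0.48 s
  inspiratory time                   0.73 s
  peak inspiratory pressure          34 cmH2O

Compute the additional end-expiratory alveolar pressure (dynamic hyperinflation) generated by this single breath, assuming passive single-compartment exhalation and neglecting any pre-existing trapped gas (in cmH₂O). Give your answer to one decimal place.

Flow: 37 L/min ÷ 60 = 0.6167 L/s.
Vt = flow × Ti = 0.6167 L/s × 0.73 s × 1000 mL/L = 450.19 mL.
R = (PIP − Pplat)/V̇ = (34 − 19) / 0.6167 = 15.0/0.6167 = 24.323 cmH2O·s/L.
C = Vt/(Pplat − PEEP) = 450.19 / (19 − 5) = 450.19/14.0 = 32.156 mL/cmH2O.
τ = R × C = 24.323 × 0.03216 L/cmH2O = 0.7822 s.
Fraction remaining = e^(−Te/τ) = e^(−0.48/0.7822) = 0.5414; trapped volume = 450.19 × 0.5414 = 243.73 mL.
Additional alveolar pressure from trapping ≈ V_trapped / C = 243.73 / 32.156 = 7.58 cmH2O.

7.6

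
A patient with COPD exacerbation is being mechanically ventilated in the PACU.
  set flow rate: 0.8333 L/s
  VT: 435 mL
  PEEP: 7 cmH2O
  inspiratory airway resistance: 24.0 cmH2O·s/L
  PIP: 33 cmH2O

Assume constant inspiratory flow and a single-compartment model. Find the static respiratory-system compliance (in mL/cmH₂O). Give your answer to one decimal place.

72.5

Equation of motion (constant flow): PIP = Vt/C + R·V̇ + PEEP.
Vt/C = PIP − R·V̇ − PEEP = 33 − 24.0×0.8333 − 7 = 33 − 19.999 − 7 = 6.001 cmH2O.
C = Vt / 6.001 = 435 / 6.001 = 72.488 mL/cmH2O.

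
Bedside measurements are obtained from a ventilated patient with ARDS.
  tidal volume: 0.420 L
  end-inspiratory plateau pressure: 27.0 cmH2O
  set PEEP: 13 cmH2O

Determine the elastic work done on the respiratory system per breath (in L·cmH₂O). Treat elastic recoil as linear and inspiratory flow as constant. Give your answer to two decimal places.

2.94

Elastic work ≈ ½ × (Pplat − PEEP) × Vt = 0.5 × (27.0 − 13) × 0.420 L = 0.5 × 14.0 × 0.420 = 2.94 L·cmH2O.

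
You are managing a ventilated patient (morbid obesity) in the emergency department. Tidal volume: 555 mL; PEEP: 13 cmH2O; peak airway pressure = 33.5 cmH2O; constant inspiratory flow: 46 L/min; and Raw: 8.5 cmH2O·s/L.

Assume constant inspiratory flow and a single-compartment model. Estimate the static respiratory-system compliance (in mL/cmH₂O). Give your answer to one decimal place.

39.7

Flow: 46 L/min ÷ 60 = 0.7667 L/s.
Equation of motion (constant flow): PIP = Vt/C + R·V̇ + PEEP.
Vt/C = PIP − R·V̇ − PEEP = 33.5 − 8.5×0.7667 − 13 = 33.5 − 6.517 − 13 = 13.983 cmH2O.
C = Vt / 13.983 = 555 / 13.983 = 39.691 mL/cmH2O.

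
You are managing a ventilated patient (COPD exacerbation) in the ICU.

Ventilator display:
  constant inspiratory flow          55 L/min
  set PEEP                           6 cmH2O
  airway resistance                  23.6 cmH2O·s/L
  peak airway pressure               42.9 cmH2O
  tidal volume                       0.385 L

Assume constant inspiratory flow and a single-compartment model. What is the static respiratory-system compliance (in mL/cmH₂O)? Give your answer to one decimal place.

Flow: 55 L/min ÷ 60 = 0.9167 L/s.
Equation of motion (constant flow): PIP = Vt/C + R·V̇ + PEEP.
Vt/C = PIP − R·V̇ − PEEP = 42.9 − 23.6×0.9167 − 6 = 42.9 − 21.634 − 6 = 15.266 cmH2O.
C = Vt / 15.266 = 385 / 15.266 = 25.219 mL/cmH2O.

25.2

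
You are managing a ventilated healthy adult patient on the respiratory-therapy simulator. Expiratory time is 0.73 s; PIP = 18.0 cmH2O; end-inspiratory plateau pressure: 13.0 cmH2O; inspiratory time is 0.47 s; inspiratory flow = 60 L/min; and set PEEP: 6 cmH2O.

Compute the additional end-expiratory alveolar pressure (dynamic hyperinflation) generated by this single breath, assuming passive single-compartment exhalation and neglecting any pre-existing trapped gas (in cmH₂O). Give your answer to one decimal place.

Flow: 60 L/min ÷ 60 = 1 L/s.
Vt = flow × Ti = 1 L/s × 0.47 s × 1000 mL/L = 470.0 mL.
R = (PIP − Pplat)/V̇ = (18.0 − 13.0) / 1 = 5.0/1 = 5.0 cmH2O·s/L.
C = Vt/(Pplat − PEEP) = 470.0 / (13.0 − 6) = 470.0/7.0 = 67.143 mL/cmH2O.
τ = R × C = 5.0 × 0.06714 L/cmH2O = 0.3357 s.
Fraction remaining = e^(−Te/τ) = e^(−0.73/0.3357) = 0.1137; trapped volume = 470.0 × 0.1137 = 53.439 mL.
Additional alveolar pressure from trapping ≈ V_trapped / C = 53.439 / 67.143 = 0.7959 cmH2O.

0.8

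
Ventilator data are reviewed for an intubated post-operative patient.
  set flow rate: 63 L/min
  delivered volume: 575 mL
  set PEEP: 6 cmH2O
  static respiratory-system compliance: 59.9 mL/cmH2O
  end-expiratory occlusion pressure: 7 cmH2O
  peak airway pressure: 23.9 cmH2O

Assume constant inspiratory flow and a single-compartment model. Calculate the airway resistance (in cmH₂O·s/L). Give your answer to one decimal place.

Flow: 63 L/min ÷ 60 = 1.05 L/s.
Total PEEP = 7 cmH2O (set 6 + intrinsic 1); this is the baseline alveolar pressure.
Equation of motion (constant flow): PIP = Vt/C + R·V̇ + PEEP.
R·V̇ = PIP − Vt/C − PEEP = 23.9 − 575/59.9 − 7 = 23.9 − 9.599 − 7 = 7.301 cmH2O.
R = 7.301 / 1.05 = 6.953 cmH2O·s/L.

7.0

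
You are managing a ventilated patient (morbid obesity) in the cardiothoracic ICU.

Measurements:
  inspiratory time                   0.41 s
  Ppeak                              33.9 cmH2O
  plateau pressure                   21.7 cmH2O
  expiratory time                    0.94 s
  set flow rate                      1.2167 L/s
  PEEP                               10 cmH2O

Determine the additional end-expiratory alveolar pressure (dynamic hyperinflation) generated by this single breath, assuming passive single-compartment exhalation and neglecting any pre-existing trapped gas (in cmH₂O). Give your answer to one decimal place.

Vt = flow × Ti = 1.2167 L/s × 0.41 s × 1000 mL/L = 498.85 mL.
R = (PIP − Pplat)/V̇ = (33.9 − 21.7) / 1.2167 = 12.2/1.2167 = 10.027 cmH2O·s/L.
C = Vt/(Pplat − PEEP) = 498.85 / (21.7 − 10) = 498.85/11.7 = 42.637 mL/cmH2O.
τ = R × C = 10.027 × 0.04264 L/cmH2O = 0.4276 s.
Fraction remaining = e^(−Te/τ) = e^(−0.94/0.4276) = 0.111; trapped volume = 498.85 × 0.111 = 55.372 mL.
Additional alveolar pressure from trapping ≈ V_trapped / C = 55.372 / 42.637 = 1.299 cmH2O.

1.3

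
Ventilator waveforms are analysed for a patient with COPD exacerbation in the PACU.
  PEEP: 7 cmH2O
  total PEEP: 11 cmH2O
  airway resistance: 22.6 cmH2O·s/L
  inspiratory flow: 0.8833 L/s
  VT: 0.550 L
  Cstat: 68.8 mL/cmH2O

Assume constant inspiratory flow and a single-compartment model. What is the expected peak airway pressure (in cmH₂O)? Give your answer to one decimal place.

39.0

Total PEEP = 11 cmH2O (set 7 + intrinsic 4); this is the baseline alveolar pressure.
Equation of motion (constant flow): PIP = Vt/C + R·V̇ + PEEP.
PIP = 550/68.8 + 22.6×0.8833 + 11 = 7.994 + 19.963 + 11 = 38.957 cmH2O.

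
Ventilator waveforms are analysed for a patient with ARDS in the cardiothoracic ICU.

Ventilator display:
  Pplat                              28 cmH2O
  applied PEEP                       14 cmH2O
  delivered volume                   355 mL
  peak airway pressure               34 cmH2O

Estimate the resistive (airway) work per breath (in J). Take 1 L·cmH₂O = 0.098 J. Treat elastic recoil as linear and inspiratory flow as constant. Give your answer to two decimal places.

With constant inspiratory flow the resistive pressure is constant at PIP − Pplat = 34 − 28 = 6.0 cmH2O, so resistive work = 6.0 × 0.355 = 2.13 L·cmH2O.
× 0.098 J/(L·cmH2O) → 0.2087 J.

0.21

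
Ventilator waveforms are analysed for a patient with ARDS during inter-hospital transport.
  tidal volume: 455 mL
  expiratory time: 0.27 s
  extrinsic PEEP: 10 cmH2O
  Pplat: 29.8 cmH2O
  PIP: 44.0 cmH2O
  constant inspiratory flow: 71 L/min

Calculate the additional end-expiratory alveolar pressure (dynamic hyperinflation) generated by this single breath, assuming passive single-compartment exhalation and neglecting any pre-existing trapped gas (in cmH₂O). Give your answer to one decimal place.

7.4

Flow: 71 L/min ÷ 60 = 1.1833 L/s.
R = (PIP − Pplat)/V̇ = (44.0 − 29.8) / 1.1833 = 14.2/1.1833 = 12.0 cmH2O·s/L.
C = Vt/(Pplat − PEEP) = 455.0 / (29.8 − 10) = 455.0/19.8 = 22.98 mL/cmH2O.
τ = R × C = 12.0 × 0.02298 L/cmH2O = 0.2758 s.
Fraction remaining = e^(−Te/τ) = e^(−0.27/0.2758) = 0.3757; trapped volume = 455.0 × 0.3757 = 170.94 mL.
Additional alveolar pressure from trapping ≈ V_trapped / C = 170.94 / 22.98 = 7.439 cmH2O.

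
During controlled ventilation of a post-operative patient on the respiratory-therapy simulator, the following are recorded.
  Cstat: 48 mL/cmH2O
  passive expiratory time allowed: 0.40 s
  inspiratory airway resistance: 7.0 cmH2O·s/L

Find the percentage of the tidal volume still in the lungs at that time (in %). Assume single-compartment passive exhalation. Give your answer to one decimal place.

τ = R × C = 7.0 × 48 mL/cmH2O = 7.0 × 0.048 L/cmH2O = 0.336 s.
Passive exhalation: V(t)/V₀ = e^(−t/τ) = e^(−0.40/0.336) = 0.3041.
Fraction remaining = 0.3041 → 30.41%.

30.4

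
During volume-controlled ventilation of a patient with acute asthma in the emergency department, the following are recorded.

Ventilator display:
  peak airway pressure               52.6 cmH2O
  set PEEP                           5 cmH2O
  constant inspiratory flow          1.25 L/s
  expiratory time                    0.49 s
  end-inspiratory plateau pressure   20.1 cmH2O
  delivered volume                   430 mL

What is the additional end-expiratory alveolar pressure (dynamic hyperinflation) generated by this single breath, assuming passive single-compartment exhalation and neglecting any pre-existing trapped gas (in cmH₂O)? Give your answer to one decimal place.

R = (PIP − Pplat)/V̇ = (52.6 − 20.1) / 1.25 = 32.5/1.25 = 26.0 cmH2O·s/L.
C = Vt/(Pplat − PEEP) = 430.0 / (20.1 − 5) = 430.0/15.1 = 28.477 mL/cmH2O.
τ = R × C = 26.0 × 0.02848 L/cmH2O = 0.7405 s.
Fraction remaining = e^(−Te/τ) = e^(−0.49/0.7405) = 0.516; trapped volume = 430.0 × 0.516 = 221.88 mL.
Additional alveolar pressure from trapping ≈ V_trapped / C = 221.88 / 28.477 = 7.792 cmH2O.

7.8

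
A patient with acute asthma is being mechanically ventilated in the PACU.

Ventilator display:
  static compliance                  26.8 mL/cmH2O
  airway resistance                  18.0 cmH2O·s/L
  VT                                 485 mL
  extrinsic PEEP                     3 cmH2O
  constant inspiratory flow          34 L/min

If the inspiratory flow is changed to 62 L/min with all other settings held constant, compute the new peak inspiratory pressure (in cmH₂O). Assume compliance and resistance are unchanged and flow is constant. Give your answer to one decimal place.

39.7

Flow: 34 L/min ÷ 60 = 0.5667 L/s.
New flow: 62 L/min ÷ 60 = 1.0333 L/s.
PIP = Vt/C + R·V̇ + PEEP (constant-flow equation of motion).
Only the resistive term changes: ΔPIP = R × ΔV̇ = 18.0 × (1.0333 − 0.5667) = 18.0 × 0.4666 = 8.399 cmH2O.
Original PIP = 485/26.8 + 18.0×0.5667 + 3 = 31.298 cmH2O; new PIP = 31.298 + (8.399) = 39.697 cmH2O.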